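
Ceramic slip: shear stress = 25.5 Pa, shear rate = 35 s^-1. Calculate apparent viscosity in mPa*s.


eta = tau/gamma * 1000 = 25.5/35 * 1000 = 728.6 mPa*s

728.6


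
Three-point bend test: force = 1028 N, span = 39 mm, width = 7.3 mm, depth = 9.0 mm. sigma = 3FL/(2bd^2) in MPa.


sigma = 3*1028*39/(2*7.3*9.0^2) = 101.7 MPa

101.7


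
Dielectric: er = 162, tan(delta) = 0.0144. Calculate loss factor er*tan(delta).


Loss = 162 * 0.0144 = 2.333

2.333


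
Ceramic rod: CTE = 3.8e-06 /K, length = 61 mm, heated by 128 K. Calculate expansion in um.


dL = 3.8e-06 * 61 * 128 * 1000 = 29.67 um

29.67


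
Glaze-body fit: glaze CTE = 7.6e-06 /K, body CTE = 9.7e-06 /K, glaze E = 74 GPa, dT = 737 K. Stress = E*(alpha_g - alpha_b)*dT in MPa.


Stress = 74*1000*(7.6e-06 - 9.7e-06)*737 = -114.5 MPa

-114.5


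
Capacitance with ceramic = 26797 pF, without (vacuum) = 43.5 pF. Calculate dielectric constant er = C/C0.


er = 26797 / 43.5 = 616.02

616.02


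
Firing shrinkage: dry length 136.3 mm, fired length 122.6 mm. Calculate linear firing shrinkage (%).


FS = (136.3 - 122.6) / 136.3 * 100 = 10.05%

10.05


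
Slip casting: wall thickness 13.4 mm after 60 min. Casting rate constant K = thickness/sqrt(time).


K = 13.4 / sqrt(60) = 13.4 / 7.746 = 1.73 mm/min^0.5

1.73


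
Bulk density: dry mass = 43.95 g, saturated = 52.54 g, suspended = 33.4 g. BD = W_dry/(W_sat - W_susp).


BD = 43.95 / (52.54 - 33.4) = 43.95 / 19.14 = 2.296 g/cm^3

2.296


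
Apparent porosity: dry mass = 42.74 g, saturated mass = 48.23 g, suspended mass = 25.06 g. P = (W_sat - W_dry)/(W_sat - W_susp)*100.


P = (48.23 - 42.74) / (48.23 - 25.06) * 100 = 5.49 / 23.17 * 100 = 23.7%

23.7


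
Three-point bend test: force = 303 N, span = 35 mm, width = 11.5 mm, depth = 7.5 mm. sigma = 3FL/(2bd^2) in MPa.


sigma = 3*303*35/(2*11.5*7.5^2) = 24.6 MPa

24.6


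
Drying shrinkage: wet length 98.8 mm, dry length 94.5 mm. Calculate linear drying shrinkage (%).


DS = (98.8 - 94.5) / 98.8 * 100 = 4.35%

4.35


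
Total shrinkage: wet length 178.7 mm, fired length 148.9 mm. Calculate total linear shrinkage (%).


TS = (178.7 - 148.9) / 178.7 * 100 = 16.68%

16.68


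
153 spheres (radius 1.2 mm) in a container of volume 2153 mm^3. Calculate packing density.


V_sphere = 4/3*pi*1.2^3 = 7.2382 mm^3
Total V = 153*7.2382 = 1107.4446 mm^3
PD = 1107.4446 / 2153 = 0.514

0.514


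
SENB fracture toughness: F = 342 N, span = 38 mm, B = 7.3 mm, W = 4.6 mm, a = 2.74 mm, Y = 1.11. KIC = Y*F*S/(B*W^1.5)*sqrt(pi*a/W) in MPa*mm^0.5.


KIC = 1.11*342*38/(7.3*4.6^1.5)*sqrt(pi*2.74/4.6) = 274.0

274.0


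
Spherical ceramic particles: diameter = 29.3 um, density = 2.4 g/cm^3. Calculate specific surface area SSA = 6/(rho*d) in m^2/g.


SSA = 6 / (2.4 * 29.3) = 0.085 m^2/g

0.085


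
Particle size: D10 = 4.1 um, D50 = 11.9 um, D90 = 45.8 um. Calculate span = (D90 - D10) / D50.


Span = (45.8 - 4.1) / 11.9 = 41.7 / 11.9 = 3.504

3.504


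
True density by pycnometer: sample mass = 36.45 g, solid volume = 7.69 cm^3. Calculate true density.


TD = 36.45 / 7.69 = 4.74 g/cm^3

4.74


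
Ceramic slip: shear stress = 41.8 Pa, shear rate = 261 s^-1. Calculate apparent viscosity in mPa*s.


eta = tau/gamma * 1000 = 41.8/261 * 1000 = 160.2 mPa*s

160.2


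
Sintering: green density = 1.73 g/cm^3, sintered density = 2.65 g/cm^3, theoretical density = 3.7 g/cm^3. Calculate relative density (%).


Relative = 2.65 / 3.7 * 100 = 71.6%

71.6


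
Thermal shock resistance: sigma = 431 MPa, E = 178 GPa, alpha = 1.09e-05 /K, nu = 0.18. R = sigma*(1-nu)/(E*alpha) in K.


R = 431*(1-0.18)/(178*1000*1.09e-05) = 182 K

182


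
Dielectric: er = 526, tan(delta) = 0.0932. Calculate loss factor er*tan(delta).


Loss = 526 * 0.0932 = 49.023

49.023


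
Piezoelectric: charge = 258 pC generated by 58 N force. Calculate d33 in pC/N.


d33 = 258 / 58 = 4.4 pC/N

4.4


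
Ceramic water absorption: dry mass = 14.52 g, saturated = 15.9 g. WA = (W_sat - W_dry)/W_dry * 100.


WA = (15.9 - 14.52) / 14.52 * 100 = 9.5%

9.5


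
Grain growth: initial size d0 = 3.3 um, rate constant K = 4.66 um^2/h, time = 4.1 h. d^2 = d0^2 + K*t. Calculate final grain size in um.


d^2 = 3.3^2 + 4.66*4.1 = 29.996
d = sqrt(29.996) = 5.48 um

5.48


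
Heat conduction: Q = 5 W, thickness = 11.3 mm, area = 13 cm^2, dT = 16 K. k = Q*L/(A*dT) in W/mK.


k = 5*11.3/1000/(13/10000*16) = 2.72 W/mK

2.72


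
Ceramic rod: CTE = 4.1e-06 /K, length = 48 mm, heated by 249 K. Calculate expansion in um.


dL = 4.1e-06 * 48 * 249 * 1000 = 49.003 um

49.003


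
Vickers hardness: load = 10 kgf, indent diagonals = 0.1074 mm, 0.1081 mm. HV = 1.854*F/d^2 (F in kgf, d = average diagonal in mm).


d_avg = (0.1074+0.1081)/2 = 0.10775 mm
HV = 1.854*10/0.10775^2 = 1597

1597


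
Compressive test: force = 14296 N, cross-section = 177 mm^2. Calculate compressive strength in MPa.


CS = 14296 / 177 = 80.8 MPa

80.8


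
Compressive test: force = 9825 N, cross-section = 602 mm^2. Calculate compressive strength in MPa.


CS = 9825 / 602 = 16.3 MPa

16.3


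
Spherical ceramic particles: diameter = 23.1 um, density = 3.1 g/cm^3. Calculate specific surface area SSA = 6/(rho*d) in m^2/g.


SSA = 6 / (3.1 * 23.1) = 0.084 m^2/g

0.084


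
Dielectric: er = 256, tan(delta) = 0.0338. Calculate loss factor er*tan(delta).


Loss = 256 * 0.0338 = 8.653

8.653


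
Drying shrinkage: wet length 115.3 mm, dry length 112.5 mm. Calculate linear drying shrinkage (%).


DS = (115.3 - 112.5) / 115.3 * 100 = 2.43%

2.43


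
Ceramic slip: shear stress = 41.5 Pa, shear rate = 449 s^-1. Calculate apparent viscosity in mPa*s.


eta = tau/gamma * 1000 = 41.5/449 * 1000 = 92.4 mPa*s

92.4


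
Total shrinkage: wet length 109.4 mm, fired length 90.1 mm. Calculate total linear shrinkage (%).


TS = (109.4 - 90.1) / 109.4 * 100 = 17.64%

17.64


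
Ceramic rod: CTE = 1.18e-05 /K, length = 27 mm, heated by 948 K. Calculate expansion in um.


dL = 1.18e-05 * 27 * 948 * 1000 = 302.033 um

302.033


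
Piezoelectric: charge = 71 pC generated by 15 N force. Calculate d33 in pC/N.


d33 = 71 / 15 = 4.7 pC/N

4.7


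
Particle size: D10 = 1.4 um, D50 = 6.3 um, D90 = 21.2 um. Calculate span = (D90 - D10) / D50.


Span = (21.2 - 1.4) / 6.3 = 19.8 / 6.3 = 3.143

3.143


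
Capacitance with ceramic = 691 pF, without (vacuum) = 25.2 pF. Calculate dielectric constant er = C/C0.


er = 691 / 25.2 = 27.42

27.42


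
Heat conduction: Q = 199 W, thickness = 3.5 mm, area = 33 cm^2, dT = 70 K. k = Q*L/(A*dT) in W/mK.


k = 199*3.5/1000/(33/10000*70) = 3.02 W/mK

3.02


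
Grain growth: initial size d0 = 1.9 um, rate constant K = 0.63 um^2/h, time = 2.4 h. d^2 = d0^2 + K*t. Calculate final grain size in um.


d^2 = 1.9^2 + 0.63*2.4 = 5.122
d = sqrt(5.122) = 2.26 um

2.26


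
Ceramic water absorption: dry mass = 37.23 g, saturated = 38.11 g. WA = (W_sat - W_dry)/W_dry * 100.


WA = (38.11 - 37.23) / 37.23 * 100 = 2.36%

2.36


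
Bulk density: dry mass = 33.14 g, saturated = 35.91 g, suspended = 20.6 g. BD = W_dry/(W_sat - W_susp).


BD = 33.14 / (35.91 - 20.6) = 33.14 / 15.31 = 2.165 g/cm^3

2.165


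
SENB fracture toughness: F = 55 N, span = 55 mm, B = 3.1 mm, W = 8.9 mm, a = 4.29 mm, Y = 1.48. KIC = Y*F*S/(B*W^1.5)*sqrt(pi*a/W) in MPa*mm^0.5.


KIC = 1.48*55*55/(3.1*8.9^1.5)*sqrt(pi*4.29/8.9) = 66.93

66.93


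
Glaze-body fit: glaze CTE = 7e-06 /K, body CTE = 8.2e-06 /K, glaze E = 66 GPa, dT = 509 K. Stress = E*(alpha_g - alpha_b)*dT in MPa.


Stress = 66*1000*(7e-06 - 8.2e-06)*509 = -40.3 MPa

-40.3


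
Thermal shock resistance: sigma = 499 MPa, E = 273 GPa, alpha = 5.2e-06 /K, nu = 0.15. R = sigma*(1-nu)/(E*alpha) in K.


R = 499*(1-0.15)/(273*1000*5.2e-06) = 299 K

299


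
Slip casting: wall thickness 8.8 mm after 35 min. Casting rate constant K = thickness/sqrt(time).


K = 8.8 / sqrt(35) = 8.8 / 5.9161 = 1.487 mm/min^0.5

1.487


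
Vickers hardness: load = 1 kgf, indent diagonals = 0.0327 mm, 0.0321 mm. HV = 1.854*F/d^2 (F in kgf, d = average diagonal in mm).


d_avg = (0.0327+0.0321)/2 = 0.0324 mm
HV = 1.854*1/0.0324^2 = 1766

1766


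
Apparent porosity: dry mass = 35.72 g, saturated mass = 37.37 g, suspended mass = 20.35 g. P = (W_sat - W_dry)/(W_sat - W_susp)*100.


P = (37.37 - 35.72) / (37.37 - 20.35) * 100 = 1.65 / 17.02 * 100 = 9.7%

9.7


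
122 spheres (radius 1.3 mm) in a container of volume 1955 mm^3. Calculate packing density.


V_sphere = 4/3*pi*1.3^3 = 9.2028 mm^3
Total V = 122*9.2028 = 1122.7416 mm^3
PD = 1122.7416 / 1955 = 0.574

0.574


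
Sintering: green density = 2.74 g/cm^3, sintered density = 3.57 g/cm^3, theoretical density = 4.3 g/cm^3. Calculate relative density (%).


Relative = 3.57 / 4.3 * 100 = 83.0%

83.0


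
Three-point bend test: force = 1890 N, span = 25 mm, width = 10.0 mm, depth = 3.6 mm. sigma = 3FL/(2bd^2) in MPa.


sigma = 3*1890*25/(2*10.0*3.6^2) = 546.9 MPa

546.9


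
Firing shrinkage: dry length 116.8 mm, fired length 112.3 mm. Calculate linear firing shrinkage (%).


FS = (116.8 - 112.3) / 116.8 * 100 = 3.85%

3.85


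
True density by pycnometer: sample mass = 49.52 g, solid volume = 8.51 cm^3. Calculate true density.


TD = 49.52 / 8.51 = 5.819 g/cm^3

5.819


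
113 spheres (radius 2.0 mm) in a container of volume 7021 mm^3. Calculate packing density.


V_sphere = 4/3*pi*2.0^3 = 33.5103 mm^3
Total V = 113*33.5103 = 3786.6639 mm^3
PD = 3786.6639 / 7021 = 0.539

0.539


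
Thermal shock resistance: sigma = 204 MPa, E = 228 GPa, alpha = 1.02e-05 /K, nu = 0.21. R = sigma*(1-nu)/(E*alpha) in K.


R = 204*(1-0.21)/(228*1000*1.02e-05) = 69 K

69


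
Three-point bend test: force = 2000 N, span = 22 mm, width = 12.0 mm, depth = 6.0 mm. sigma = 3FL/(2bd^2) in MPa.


sigma = 3*2000*22/(2*12.0*6.0^2) = 152.8 MPa

152.8


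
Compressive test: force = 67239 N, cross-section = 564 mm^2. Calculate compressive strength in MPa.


CS = 67239 / 564 = 119.2 MPa

119.2


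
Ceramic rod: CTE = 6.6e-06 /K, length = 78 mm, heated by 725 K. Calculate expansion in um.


dL = 6.6e-06 * 78 * 725 * 1000 = 373.23 um

373.23


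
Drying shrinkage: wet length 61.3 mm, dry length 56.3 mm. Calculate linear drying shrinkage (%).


DS = (61.3 - 56.3) / 61.3 * 100 = 8.16%

8.16


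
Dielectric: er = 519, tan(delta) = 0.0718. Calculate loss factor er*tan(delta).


Loss = 519 * 0.0718 = 37.264

37.264


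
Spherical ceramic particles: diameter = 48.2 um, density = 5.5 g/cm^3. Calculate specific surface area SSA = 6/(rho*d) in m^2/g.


SSA = 6 / (5.5 * 48.2) = 0.023 m^2/g

0.023


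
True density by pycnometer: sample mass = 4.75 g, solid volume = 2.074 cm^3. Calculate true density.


TD = 4.75 / 2.074 = 2.29 g/cm^3

2.29


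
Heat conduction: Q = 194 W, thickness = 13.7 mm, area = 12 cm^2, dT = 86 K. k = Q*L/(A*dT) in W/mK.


k = 194*13.7/1000/(12/10000*86) = 25.75 W/mK

25.75


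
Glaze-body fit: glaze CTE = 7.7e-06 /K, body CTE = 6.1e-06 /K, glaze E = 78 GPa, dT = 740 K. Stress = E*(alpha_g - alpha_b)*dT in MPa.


Stress = 78*1000*(7.7e-06 - 6.1e-06)*740 = 92.4 MPa

92.4


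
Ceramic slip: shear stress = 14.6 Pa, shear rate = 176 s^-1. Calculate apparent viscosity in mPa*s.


eta = tau/gamma * 1000 = 14.6/176 * 1000 = 83.0 mPa*s

83.0


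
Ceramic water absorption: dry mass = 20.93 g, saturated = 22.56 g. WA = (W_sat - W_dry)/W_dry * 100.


WA = (22.56 - 20.93) / 20.93 * 100 = 7.79%

7.79


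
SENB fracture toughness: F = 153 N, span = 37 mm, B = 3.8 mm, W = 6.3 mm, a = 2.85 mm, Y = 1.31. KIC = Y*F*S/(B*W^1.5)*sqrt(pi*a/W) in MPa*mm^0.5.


KIC = 1.31*153*37/(3.8*6.3^1.5)*sqrt(pi*2.85/6.3) = 147.13

147.13


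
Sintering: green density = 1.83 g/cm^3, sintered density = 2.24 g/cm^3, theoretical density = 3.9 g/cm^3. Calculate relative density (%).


Relative = 2.24 / 3.9 * 100 = 57.4%

57.4


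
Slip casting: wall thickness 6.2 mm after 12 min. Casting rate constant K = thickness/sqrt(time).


K = 6.2 / sqrt(12) = 6.2 / 3.4641 = 1.79 mm/min^0.5

1.79


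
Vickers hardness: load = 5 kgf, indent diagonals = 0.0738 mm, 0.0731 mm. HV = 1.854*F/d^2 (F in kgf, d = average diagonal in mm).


d_avg = (0.0738+0.0731)/2 = 0.07345 mm
HV = 1.854*5/0.07345^2 = 1718

1718


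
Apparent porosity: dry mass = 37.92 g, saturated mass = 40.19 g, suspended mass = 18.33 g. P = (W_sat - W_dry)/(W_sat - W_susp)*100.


P = (40.19 - 37.92) / (40.19 - 18.33) * 100 = 2.27 / 21.86 * 100 = 10.4%

10.4


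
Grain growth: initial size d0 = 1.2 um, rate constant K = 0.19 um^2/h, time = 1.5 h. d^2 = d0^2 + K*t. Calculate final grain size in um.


d^2 = 1.2^2 + 0.19*1.5 = 1.725
d = sqrt(1.725) = 1.31 um

1.31


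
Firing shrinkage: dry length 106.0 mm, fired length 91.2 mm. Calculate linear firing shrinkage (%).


FS = (106.0 - 91.2) / 106.0 * 100 = 13.96%

13.96


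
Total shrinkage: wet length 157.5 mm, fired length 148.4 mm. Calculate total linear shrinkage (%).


TS = (157.5 - 148.4) / 157.5 * 100 = 5.78%

5.78


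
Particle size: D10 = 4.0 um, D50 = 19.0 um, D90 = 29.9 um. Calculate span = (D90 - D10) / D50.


Span = (29.9 - 4.0) / 19.0 = 25.9 / 19.0 = 1.363

1.363


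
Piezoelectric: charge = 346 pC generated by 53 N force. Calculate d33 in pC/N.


d33 = 346 / 53 = 6.5 pC/N

6.5


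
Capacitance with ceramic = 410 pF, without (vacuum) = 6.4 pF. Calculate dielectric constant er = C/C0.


er = 410 / 6.4 = 64.06

64.06


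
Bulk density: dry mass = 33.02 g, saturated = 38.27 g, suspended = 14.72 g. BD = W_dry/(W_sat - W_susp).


BD = 33.02 / (38.27 - 14.72) = 33.02 / 23.55 = 1.402 g/cm^3

1.402


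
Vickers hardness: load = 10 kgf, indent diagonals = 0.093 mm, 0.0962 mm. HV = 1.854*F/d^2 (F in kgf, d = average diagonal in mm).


d_avg = (0.093+0.0962)/2 = 0.0946 mm
HV = 1.854*10/0.0946^2 = 2072

2072


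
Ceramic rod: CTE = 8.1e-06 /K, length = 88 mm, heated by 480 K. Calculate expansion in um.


dL = 8.1e-06 * 88 * 480 * 1000 = 342.144 um

342.144


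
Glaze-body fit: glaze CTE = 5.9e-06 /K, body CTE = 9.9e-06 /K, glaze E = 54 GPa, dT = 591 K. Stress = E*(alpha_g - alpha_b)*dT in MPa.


Stress = 54*1000*(5.9e-06 - 9.9e-06)*591 = -127.7 MPa

-127.7


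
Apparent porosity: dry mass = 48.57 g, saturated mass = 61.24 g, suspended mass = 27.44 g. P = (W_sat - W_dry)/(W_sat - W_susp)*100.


P = (61.24 - 48.57) / (61.24 - 27.44) * 100 = 12.67 / 33.8 * 100 = 37.5%

37.5


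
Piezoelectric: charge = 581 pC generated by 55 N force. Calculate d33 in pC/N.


d33 = 581 / 55 = 10.6 pC/N

10.6


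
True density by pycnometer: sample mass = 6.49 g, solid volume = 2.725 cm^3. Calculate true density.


TD = 6.49 / 2.725 = 2.382 g/cm^3

2.382


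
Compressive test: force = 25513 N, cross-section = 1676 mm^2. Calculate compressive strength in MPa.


CS = 25513 / 1676 = 15.2 MPa

15.2


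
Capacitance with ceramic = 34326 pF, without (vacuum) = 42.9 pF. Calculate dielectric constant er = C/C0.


er = 34326 / 42.9 = 800.14

800.14


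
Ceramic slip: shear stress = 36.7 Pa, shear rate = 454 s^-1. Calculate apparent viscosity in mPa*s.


eta = tau/gamma * 1000 = 36.7/454 * 1000 = 80.8 mPa*s

80.8


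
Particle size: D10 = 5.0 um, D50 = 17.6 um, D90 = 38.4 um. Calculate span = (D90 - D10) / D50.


Span = (38.4 - 5.0) / 17.6 = 33.4 / 17.6 = 1.898

1.898


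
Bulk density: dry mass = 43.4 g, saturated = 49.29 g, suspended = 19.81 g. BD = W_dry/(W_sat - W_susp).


BD = 43.4 / (49.29 - 19.81) = 43.4 / 29.48 = 1.472 g/cm^3

1.472


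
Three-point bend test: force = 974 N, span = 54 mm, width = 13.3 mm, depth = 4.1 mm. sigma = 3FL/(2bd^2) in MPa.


sigma = 3*974*54/(2*13.3*4.1^2) = 352.9 MPa

352.9


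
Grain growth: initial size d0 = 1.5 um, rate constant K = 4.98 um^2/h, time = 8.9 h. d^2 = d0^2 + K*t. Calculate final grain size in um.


d^2 = 1.5^2 + 4.98*8.9 = 46.572
d = sqrt(46.572) = 6.82 um

6.82


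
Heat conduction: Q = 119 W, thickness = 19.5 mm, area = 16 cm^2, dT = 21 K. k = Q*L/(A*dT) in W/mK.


k = 119*19.5/1000/(16/10000*21) = 69.06 W/mK

69.06


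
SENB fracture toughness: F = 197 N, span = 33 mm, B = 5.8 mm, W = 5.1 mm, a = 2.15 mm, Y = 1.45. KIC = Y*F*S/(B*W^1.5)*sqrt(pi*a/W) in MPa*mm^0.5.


KIC = 1.45*197*33/(5.8*5.1^1.5)*sqrt(pi*2.15/5.1) = 162.4

162.4


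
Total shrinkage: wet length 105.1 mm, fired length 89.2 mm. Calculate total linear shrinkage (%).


TS = (105.1 - 89.2) / 105.1 * 100 = 15.13%

15.13


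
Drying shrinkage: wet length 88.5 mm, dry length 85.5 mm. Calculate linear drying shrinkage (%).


DS = (88.5 - 85.5) / 88.5 * 100 = 3.39%

3.39


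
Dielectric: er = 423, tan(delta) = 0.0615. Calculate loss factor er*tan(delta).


Loss = 423 * 0.0615 = 26.015

26.015


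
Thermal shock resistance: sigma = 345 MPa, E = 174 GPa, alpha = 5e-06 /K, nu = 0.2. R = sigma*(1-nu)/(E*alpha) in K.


R = 345*(1-0.2)/(174*1000*5e-06) = 317 K

317


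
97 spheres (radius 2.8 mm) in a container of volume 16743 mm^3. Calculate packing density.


V_sphere = 4/3*pi*2.8^3 = 91.9523 mm^3
Total V = 97*91.9523 = 8919.3731 mm^3
PD = 8919.3731 / 16743 = 0.533

0.533


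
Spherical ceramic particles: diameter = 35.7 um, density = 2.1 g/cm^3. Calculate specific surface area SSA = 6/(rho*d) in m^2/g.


SSA = 6 / (2.1 * 35.7) = 0.08 m^2/g

0.08


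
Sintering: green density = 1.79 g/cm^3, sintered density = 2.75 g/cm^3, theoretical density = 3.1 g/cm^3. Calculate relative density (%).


Relative = 2.75 / 3.1 * 100 = 88.7%

88.7


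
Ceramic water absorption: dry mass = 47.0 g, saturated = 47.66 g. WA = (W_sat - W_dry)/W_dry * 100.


WA = (47.66 - 47.0) / 47.0 * 100 = 1.4%

1.4


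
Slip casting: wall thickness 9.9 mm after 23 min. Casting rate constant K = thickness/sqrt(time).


K = 9.9 / sqrt(23) = 9.9 / 4.7958 = 2.064 mm/min^0.5

2.064


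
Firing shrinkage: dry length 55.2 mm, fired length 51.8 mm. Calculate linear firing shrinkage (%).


FS = (55.2 - 51.8) / 55.2 * 100 = 6.16%

6.16


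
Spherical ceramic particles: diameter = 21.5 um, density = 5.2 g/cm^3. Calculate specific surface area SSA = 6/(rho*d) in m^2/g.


SSA = 6 / (5.2 * 21.5) = 0.054 m^2/g

0.054


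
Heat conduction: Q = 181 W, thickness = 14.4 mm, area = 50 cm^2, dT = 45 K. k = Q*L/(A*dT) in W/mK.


k = 181*14.4/1000/(50/10000*45) = 11.58 W/mK

11.58


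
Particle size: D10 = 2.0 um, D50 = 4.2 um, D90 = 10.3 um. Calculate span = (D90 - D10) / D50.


Span = (10.3 - 2.0) / 4.2 = 8.3 / 4.2 = 1.976

1.976


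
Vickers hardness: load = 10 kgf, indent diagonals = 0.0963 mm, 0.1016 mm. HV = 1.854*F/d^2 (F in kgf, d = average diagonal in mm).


d_avg = (0.0963+0.1016)/2 = 0.09895 mm
HV = 1.854*10/0.09895^2 = 1894

1894


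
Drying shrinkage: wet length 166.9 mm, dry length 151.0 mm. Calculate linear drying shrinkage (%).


DS = (166.9 - 151.0) / 166.9 * 100 = 9.53%

9.53


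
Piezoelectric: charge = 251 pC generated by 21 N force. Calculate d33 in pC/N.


d33 = 251 / 21 = 12.0 pC/N

12.0


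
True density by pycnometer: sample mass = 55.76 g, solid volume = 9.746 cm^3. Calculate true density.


TD = 55.76 / 9.746 = 5.721 g/cm^3

5.721


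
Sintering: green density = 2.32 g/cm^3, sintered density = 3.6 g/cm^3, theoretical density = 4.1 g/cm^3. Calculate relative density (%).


Relative = 3.6 / 4.1 * 100 = 87.8%

87.8


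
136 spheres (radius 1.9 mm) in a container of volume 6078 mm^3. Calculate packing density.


V_sphere = 4/3*pi*1.9^3 = 28.7309 mm^3
Total V = 136*28.7309 = 3907.4024 mm^3
PD = 3907.4024 / 6078 = 0.643

0.643


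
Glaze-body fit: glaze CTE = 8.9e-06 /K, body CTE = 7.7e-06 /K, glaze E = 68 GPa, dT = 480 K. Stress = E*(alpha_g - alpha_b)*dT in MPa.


Stress = 68*1000*(8.9e-06 - 7.7e-06)*480 = 39.2 MPa

39.2


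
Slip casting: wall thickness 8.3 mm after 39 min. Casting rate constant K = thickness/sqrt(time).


K = 8.3 / sqrt(39) = 8.3 / 6.245 = 1.329 mm/min^0.5

1.329


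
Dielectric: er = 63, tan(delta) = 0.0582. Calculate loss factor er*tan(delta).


Loss = 63 * 0.0582 = 3.667

3.667


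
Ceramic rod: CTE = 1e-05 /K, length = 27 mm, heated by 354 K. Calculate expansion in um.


dL = 1e-05 * 27 * 354 * 1000 = 95.58 um

95.58


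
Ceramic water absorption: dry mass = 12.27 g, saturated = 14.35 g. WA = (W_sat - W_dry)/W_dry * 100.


WA = (14.35 - 12.27) / 12.27 * 100 = 16.95%

16.95


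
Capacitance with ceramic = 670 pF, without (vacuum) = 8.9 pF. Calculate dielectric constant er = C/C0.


er = 670 / 8.9 = 75.28

75.28


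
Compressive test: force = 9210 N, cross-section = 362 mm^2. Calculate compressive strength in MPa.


CS = 9210 / 362 = 25.4 MPa

25.4


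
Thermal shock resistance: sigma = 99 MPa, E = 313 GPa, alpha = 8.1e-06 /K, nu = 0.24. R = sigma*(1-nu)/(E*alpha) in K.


R = 99*(1-0.24)/(313*1000*8.1e-06) = 30 K

30


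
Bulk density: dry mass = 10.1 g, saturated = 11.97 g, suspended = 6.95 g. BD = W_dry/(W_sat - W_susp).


BD = 10.1 / (11.97 - 6.95) = 10.1 / 5.02 = 2.012 g/cm^3

2.012


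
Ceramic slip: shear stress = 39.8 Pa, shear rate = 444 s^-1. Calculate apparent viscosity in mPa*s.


eta = tau/gamma * 1000 = 39.8/444 * 1000 = 89.6 mPa*s

89.6


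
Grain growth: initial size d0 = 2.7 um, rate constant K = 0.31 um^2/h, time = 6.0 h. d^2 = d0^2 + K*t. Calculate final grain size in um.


d^2 = 2.7^2 + 0.31*6.0 = 9.15
d = sqrt(9.15) = 3.02 um

3.02


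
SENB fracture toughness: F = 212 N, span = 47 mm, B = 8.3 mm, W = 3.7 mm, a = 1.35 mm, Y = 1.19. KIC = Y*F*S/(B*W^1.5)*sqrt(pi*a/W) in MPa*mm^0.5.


KIC = 1.19*212*47/(8.3*3.7^1.5)*sqrt(pi*1.35/3.7) = 214.9

214.9


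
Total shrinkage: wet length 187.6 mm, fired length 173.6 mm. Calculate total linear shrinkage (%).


TS = (187.6 - 173.6) / 187.6 * 100 = 7.46%

7.46


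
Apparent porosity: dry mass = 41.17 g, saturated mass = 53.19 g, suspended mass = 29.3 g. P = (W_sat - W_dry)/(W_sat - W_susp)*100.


P = (53.19 - 41.17) / (53.19 - 29.3) * 100 = 12.02 / 23.89 * 100 = 50.3%

50.3


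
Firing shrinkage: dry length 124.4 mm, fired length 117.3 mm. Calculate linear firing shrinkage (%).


FS = (124.4 - 117.3) / 124.4 * 100 = 5.71%

5.71


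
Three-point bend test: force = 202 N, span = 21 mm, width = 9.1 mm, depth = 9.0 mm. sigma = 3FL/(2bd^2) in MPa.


sigma = 3*202*21/(2*9.1*9.0^2) = 8.6 MPa

8.6


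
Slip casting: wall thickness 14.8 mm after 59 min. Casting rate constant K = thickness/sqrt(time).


K = 14.8 / sqrt(59) = 14.8 / 7.6811 = 1.927 mm/min^0.5

1.927


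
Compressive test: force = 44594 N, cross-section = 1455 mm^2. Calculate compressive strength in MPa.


CS = 44594 / 1455 = 30.6 MPa

30.6


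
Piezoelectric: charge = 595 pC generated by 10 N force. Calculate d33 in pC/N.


d33 = 595 / 10 = 59.5 pC/N

59.5


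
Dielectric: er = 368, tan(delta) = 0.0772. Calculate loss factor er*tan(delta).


Loss = 368 * 0.0772 = 28.41

28.41


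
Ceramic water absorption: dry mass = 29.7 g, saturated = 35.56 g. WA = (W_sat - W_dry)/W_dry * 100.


WA = (35.56 - 29.7) / 29.7 * 100 = 19.73%

19.73


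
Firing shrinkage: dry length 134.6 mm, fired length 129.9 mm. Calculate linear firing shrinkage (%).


FS = (134.6 - 129.9) / 134.6 * 100 = 3.49%

3.49


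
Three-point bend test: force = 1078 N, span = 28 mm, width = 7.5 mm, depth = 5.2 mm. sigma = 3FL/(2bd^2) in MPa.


sigma = 3*1078*28/(2*7.5*5.2^2) = 223.3 MPa

223.3


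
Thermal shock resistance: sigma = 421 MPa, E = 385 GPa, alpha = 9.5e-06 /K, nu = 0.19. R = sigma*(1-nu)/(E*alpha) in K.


R = 421*(1-0.19)/(385*1000*9.5e-06) = 93 K

93


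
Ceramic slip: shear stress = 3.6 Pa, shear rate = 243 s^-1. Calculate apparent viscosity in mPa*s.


eta = tau/gamma * 1000 = 3.6/243 * 1000 = 14.8 mPa*s

14.8


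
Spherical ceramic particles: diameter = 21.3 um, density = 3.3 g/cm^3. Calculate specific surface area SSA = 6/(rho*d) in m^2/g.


SSA = 6 / (3.3 * 21.3) = 0.085 m^2/g

0.085


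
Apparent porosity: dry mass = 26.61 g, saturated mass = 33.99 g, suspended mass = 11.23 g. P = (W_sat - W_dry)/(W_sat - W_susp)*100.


P = (33.99 - 26.61) / (33.99 - 11.23) * 100 = 7.38 / 22.76 * 100 = 32.4%

32.4


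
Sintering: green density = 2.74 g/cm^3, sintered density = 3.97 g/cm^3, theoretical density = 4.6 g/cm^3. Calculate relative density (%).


Relative = 3.97 / 4.6 * 100 = 86.3%

86.3


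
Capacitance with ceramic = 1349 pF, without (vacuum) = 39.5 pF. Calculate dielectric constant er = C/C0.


er = 1349 / 39.5 = 34.15

34.15


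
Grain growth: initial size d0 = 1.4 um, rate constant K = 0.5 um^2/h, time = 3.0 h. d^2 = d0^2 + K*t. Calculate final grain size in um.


d^2 = 1.4^2 + 0.5*3.0 = 3.46
d = sqrt(3.46) = 1.86 um

1.86


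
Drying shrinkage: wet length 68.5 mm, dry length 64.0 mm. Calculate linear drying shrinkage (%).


DS = (68.5 - 64.0) / 68.5 * 100 = 6.57%

6.57


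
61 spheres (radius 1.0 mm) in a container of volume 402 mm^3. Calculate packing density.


V_sphere = 4/3*pi*1.0^3 = 4.1888 mm^3
Total V = 61*4.1888 = 255.5168 mm^3
PD = 255.5168 / 402 = 0.636

0.636


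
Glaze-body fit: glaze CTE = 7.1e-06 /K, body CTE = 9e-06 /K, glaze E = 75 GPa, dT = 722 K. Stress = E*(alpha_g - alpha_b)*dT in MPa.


Stress = 75*1000*(7.1e-06 - 9e-06)*722 = -102.9 MPa

-102.9


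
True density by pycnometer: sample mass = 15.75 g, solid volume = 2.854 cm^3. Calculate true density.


TD = 15.75 / 2.854 = 5.519 g/cm^3

5.519


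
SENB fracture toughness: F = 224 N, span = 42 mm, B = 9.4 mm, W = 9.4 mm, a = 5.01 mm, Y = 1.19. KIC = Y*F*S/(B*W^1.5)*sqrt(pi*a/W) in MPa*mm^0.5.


KIC = 1.19*224*42/(9.4*9.4^1.5)*sqrt(pi*5.01/9.4) = 53.48

53.48


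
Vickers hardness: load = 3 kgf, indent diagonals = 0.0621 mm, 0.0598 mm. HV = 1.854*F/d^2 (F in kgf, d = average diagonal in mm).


d_avg = (0.0621+0.0598)/2 = 0.06095 mm
HV = 1.854*3/0.06095^2 = 1497

1497


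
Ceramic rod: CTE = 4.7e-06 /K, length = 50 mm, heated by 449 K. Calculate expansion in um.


dL = 4.7e-06 * 50 * 449 * 1000 = 105.515 um

105.515


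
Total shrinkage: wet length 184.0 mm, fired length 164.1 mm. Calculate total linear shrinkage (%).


TS = (184.0 - 164.1) / 184.0 * 100 = 10.82%

10.82


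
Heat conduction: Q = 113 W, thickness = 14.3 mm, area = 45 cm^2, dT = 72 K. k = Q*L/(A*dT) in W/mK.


k = 113*14.3/1000/(45/10000*72) = 4.99 W/mK

4.99


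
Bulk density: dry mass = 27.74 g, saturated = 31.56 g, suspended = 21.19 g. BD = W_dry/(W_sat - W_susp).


BD = 27.74 / (31.56 - 21.19) = 27.74 / 10.37 = 2.675 g/cm^3

2.675


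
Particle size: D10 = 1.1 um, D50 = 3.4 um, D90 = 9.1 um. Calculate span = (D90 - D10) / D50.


Span = (9.1 - 1.1) / 3.4 = 8.0 / 3.4 = 2.353

2.353


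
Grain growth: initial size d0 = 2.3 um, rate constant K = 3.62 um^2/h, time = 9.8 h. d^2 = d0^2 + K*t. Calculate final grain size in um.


d^2 = 2.3^2 + 3.62*9.8 = 40.766
d = sqrt(40.766) = 6.38 um

6.38


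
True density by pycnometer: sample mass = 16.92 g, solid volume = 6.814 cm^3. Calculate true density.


TD = 16.92 / 6.814 = 2.483 g/cm^3

2.483


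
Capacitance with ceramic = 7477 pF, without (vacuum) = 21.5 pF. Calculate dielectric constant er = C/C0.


er = 7477 / 21.5 = 347.77

347.77


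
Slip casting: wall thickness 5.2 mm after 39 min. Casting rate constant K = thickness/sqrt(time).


K = 5.2 / sqrt(39) = 5.2 / 6.245 = 0.833 mm/min^0.5

0.833


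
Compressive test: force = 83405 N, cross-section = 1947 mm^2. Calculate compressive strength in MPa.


CS = 83405 / 1947 = 42.8 MPa

42.8


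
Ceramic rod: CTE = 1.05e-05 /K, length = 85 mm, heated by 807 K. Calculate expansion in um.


dL = 1.05e-05 * 85 * 807 * 1000 = 720.248 um

720.248


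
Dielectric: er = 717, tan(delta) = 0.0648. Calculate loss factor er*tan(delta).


Loss = 717 * 0.0648 = 46.462

46.462


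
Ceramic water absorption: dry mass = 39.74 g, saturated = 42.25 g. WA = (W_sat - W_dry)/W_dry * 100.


WA = (42.25 - 39.74) / 39.74 * 100 = 6.32%

6.32


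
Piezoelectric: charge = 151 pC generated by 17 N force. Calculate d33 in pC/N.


d33 = 151 / 17 = 8.9 pC/N

8.9


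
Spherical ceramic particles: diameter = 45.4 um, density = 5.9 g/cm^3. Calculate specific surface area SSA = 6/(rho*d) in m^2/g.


SSA = 6 / (5.9 * 45.4) = 0.022 m^2/g

0.022


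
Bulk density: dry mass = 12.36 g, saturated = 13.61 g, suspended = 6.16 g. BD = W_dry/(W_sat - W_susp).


BD = 12.36 / (13.61 - 6.16) = 12.36 / 7.45 = 1.659 g/cm^3

1.659


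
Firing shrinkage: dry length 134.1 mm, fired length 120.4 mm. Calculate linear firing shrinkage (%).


FS = (134.1 - 120.4) / 134.1 * 100 = 10.22%

10.22


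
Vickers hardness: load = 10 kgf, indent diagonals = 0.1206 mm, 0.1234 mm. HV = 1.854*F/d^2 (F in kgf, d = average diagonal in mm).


d_avg = (0.1206+0.1234)/2 = 0.122 mm
HV = 1.854*10/0.122^2 = 1246

1246


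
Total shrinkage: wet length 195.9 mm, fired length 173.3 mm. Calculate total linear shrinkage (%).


TS = (195.9 - 173.3) / 195.9 * 100 = 11.54%

11.54


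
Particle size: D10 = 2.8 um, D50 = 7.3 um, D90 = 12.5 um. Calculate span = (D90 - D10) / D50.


Span = (12.5 - 2.8) / 7.3 = 9.7 / 7.3 = 1.329

1.329


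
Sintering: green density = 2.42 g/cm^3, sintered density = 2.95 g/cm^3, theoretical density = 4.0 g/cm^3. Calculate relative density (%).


Relative = 2.95 / 4.0 * 100 = 73.8%

73.8


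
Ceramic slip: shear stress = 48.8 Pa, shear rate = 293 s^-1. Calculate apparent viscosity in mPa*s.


eta = tau/gamma * 1000 = 48.8/293 * 1000 = 166.6 mPa*s

166.6


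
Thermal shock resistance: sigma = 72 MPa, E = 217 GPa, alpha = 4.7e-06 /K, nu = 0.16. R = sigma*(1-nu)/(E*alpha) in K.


R = 72*(1-0.16)/(217*1000*4.7e-06) = 59 K

59


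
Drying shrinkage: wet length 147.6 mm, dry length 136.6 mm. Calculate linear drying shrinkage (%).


DS = (147.6 - 136.6) / 147.6 * 100 = 7.45%

7.45


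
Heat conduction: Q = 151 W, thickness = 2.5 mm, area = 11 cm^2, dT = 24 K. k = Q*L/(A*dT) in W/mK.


k = 151*2.5/1000/(11/10000*24) = 14.3 W/mK

14.3


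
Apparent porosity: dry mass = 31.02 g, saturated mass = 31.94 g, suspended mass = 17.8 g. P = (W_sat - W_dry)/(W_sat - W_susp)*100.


P = (31.94 - 31.02) / (31.94 - 17.8) * 100 = 0.92 / 14.14 * 100 = 6.5%

6.5


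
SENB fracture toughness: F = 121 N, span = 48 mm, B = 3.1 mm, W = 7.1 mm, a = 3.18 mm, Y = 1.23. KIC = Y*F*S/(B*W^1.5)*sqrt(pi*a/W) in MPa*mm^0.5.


KIC = 1.23*121*48/(3.1*7.1^1.5)*sqrt(pi*3.18/7.1) = 144.49

144.49


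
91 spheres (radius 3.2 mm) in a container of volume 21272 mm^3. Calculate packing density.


V_sphere = 4/3*pi*3.2^3 = 137.2583 mm^3
Total V = 91*137.2583 = 12490.5053 mm^3
PD = 12490.5053 / 21272 = 0.587

0.587


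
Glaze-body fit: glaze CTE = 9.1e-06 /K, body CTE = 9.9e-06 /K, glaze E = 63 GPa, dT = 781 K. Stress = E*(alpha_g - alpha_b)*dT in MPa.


Stress = 63*1000*(9.1e-06 - 9.9e-06)*781 = -39.4 MPa

-39.4


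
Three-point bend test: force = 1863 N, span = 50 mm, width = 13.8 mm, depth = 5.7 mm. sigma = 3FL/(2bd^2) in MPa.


sigma = 3*1863*50/(2*13.8*5.7^2) = 311.6 MPa

311.6


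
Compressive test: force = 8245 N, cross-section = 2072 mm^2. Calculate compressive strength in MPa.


CS = 8245 / 2072 = 4.0 MPa

4.0


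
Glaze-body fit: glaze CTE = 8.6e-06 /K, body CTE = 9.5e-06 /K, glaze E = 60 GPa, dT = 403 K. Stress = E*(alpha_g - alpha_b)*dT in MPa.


Stress = 60*1000*(8.6e-06 - 9.5e-06)*403 = -21.8 MPa

-21.8


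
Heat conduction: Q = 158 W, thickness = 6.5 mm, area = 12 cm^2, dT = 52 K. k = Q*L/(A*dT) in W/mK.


k = 158*6.5/1000/(12/10000*52) = 16.46 W/mK

16.46


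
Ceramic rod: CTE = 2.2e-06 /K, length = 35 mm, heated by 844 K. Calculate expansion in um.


dL = 2.2e-06 * 35 * 844 * 1000 = 64.988 um

64.988


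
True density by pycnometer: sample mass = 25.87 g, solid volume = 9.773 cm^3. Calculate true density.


TD = 25.87 / 9.773 = 2.647 g/cm^3

2.647


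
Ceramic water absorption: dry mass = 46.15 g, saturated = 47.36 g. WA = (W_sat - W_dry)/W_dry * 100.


WA = (47.36 - 46.15) / 46.15 * 100 = 2.62%

2.62


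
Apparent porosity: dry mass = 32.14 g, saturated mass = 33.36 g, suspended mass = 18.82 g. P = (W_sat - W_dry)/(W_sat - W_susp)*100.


P = (33.36 - 32.14) / (33.36 - 18.82) * 100 = 1.22 / 14.54 * 100 = 8.4%

8.4


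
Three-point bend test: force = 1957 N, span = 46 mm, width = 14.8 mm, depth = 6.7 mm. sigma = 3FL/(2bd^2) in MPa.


sigma = 3*1957*46/(2*14.8*6.7^2) = 203.2 MPa

203.2


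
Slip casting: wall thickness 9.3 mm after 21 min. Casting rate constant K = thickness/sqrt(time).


K = 9.3 / sqrt(21) = 9.3 / 4.5826 = 2.029 mm/min^0.5

2.029


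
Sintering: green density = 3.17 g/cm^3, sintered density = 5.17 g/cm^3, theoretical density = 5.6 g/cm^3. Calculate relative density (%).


Relative = 5.17 / 5.6 * 100 = 92.3%

92.3


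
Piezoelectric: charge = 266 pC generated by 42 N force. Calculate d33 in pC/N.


d33 = 266 / 42 = 6.3 pC/N

6.3


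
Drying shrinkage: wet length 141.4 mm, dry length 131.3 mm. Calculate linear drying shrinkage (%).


DS = (141.4 - 131.3) / 141.4 * 100 = 7.14%

7.14


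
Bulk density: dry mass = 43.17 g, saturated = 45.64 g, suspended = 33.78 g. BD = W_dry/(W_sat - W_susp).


BD = 43.17 / (45.64 - 33.78) = 43.17 / 11.86 = 3.64 g/cm^3

3.64


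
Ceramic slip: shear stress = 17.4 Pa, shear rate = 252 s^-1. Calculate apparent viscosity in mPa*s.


eta = tau/gamma * 1000 = 17.4/252 * 1000 = 69.0 mPa*s

69.0


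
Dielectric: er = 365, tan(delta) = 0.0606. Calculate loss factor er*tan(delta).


Loss = 365 * 0.0606 = 22.119

22.119


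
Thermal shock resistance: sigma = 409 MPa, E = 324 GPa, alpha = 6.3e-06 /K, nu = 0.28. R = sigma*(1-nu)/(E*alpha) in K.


R = 409*(1-0.28)/(324*1000*6.3e-06) = 144 K

144


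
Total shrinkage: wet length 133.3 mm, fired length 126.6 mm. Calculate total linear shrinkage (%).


TS = (133.3 - 126.6) / 133.3 * 100 = 5.03%

5.03


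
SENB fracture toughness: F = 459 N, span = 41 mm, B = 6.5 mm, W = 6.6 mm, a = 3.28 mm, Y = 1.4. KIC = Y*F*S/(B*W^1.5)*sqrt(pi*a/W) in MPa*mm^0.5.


KIC = 1.4*459*41/(6.5*6.6^1.5)*sqrt(pi*3.28/6.6) = 298.7

298.7


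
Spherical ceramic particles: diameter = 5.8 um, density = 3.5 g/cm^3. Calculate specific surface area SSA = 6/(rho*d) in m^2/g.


SSA = 6 / (3.5 * 5.8) = 0.296 m^2/g

0.296


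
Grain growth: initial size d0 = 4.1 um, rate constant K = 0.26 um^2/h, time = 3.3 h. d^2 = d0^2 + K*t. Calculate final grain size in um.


d^2 = 4.1^2 + 0.26*3.3 = 17.668
d = sqrt(17.668) = 4.2 um

4.2


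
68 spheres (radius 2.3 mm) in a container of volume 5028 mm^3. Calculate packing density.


V_sphere = 4/3*pi*2.3^3 = 50.965 mm^3
Total V = 68*50.965 = 3465.62 mm^3
PD = 3465.62 / 5028 = 0.689

0.689


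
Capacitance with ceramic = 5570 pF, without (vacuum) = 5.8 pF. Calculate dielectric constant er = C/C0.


er = 5570 / 5.8 = 960.34

960.34


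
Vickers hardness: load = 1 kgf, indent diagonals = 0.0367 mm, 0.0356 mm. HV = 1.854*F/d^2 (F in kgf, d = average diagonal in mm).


d_avg = (0.0367+0.0356)/2 = 0.03615 mm
HV = 1.854*1/0.03615^2 = 1419

1419


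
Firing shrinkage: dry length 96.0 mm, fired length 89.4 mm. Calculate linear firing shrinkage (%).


FS = (96.0 - 89.4) / 96.0 * 100 = 6.88%

6.88


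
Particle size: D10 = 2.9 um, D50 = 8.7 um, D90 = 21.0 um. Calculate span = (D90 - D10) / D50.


Span = (21.0 - 2.9) / 8.7 = 18.1 / 8.7 = 2.08

2.08


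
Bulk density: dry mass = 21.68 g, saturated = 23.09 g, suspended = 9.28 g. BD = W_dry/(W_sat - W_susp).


BD = 21.68 / (23.09 - 9.28) = 21.68 / 13.81 = 1.57 g/cm^3

1.57


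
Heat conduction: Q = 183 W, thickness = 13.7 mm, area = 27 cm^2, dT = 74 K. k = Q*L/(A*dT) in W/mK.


k = 183*13.7/1000/(27/10000*74) = 12.55 W/mK

12.55


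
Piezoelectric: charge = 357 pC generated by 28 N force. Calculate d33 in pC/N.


d33 = 357 / 28 = 12.8 pC/N

12.8


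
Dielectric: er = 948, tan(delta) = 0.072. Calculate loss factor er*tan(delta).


Loss = 948 * 0.072 = 68.256

68.256


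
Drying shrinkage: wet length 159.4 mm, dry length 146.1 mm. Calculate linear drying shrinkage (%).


DS = (159.4 - 146.1) / 159.4 * 100 = 8.34%

8.34


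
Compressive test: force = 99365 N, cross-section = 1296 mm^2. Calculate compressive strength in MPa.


CS = 99365 / 1296 = 76.7 MPa

76.7


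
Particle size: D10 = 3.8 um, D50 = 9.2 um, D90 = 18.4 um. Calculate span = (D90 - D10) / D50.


Span = (18.4 - 3.8) / 9.2 = 14.6 / 9.2 = 1.587

1.587


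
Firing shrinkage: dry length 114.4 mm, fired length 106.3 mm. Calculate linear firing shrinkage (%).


FS = (114.4 - 106.3) / 114.4 * 100 = 7.08%

7.08


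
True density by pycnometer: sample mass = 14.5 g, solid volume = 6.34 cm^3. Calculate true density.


TD = 14.5 / 6.34 = 2.287 g/cm^3

2.287


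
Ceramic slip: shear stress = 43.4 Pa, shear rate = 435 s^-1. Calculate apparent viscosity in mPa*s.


eta = tau/gamma * 1000 = 43.4/435 * 1000 = 99.8 mPa*s

99.8


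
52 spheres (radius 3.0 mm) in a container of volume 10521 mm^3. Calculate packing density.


V_sphere = 4/3*pi*3.0^3 = 113.0973 mm^3
Total V = 52*113.0973 = 5881.0596 mm^3
PD = 5881.0596 / 10521 = 0.559

0.559


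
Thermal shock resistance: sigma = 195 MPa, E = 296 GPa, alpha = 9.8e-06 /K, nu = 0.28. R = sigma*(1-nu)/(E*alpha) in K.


R = 195*(1-0.28)/(296*1000*9.8e-06) = 48 K

48


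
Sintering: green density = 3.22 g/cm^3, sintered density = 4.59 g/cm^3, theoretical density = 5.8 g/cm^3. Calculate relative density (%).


Relative = 4.59 / 5.8 * 100 = 79.1%

79.1


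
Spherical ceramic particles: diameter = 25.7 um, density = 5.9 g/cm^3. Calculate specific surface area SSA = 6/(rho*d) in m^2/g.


SSA = 6 / (5.9 * 25.7) = 0.04 m^2/g

0.04


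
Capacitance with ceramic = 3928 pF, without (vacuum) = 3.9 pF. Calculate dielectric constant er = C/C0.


er = 3928 / 3.9 = 1007.18

1007.18


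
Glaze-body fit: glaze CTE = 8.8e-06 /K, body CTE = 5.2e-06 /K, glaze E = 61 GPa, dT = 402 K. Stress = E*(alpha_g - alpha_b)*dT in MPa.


Stress = 61*1000*(8.8e-06 - 5.2e-06)*402 = 88.3 MPa

88.3


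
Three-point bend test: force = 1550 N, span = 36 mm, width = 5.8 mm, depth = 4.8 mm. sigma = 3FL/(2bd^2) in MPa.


sigma = 3*1550*36/(2*5.8*4.8^2) = 626.3 MPa

626.3


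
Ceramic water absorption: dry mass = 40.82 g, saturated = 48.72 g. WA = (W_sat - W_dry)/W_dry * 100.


WA = (48.72 - 40.82) / 40.82 * 100 = 19.35%

19.35


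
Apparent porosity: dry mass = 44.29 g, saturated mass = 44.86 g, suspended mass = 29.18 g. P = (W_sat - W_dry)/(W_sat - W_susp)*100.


P = (44.86 - 44.29) / (44.86 - 29.18) * 100 = 0.57 / 15.68 * 100 = 3.6%

3.6


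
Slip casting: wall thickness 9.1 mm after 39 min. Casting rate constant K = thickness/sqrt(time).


K = 9.1 / sqrt(39) = 9.1 / 6.245 = 1.457 mm/min^0.5

1.457


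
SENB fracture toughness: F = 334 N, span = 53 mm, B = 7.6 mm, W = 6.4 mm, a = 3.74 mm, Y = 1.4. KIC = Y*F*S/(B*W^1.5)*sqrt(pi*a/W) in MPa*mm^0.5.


KIC = 1.4*334*53/(7.6*6.4^1.5)*sqrt(pi*3.74/6.4) = 272.89

272.89
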